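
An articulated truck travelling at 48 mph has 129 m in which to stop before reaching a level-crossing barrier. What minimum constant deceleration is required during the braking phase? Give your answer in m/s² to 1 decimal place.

Required deceleration ≈ 1.8 m/s²

48 mph × 0.44704 = 21.4579 m/s.
v² = 2a·d ⇒ a = v²/(2d) = 21.4579² / (2 × 129.000) = 460.441 / 258.000 = 1.7847 m/s².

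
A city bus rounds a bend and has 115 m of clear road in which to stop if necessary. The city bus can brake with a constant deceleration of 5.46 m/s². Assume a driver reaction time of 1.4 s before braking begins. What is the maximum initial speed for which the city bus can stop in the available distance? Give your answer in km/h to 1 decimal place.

Maximum speed ≈ 103.0 km/h

Stopping distance: v·t_r + v²/(2a) = 115 with t_r = 1.4 s and a = 5.460 m/s².
So v² + 15.288 v − 1255.80 = 0.
Positive root: v = −a·t_r + √((a·t_r)² + 2a·d) = −7.644 + √(58.431 + 1255.80) = 28.6083 m/s.
28.6083 m/s × 3.6 = 102.990 km/h.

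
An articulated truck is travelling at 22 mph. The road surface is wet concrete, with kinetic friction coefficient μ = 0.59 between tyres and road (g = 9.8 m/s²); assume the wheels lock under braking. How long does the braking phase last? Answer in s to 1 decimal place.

Braking time ≈ 1.7 s

22 mph × 0.44704 = 9.8349 m/s.
a = μg = 0.59 × 9.8 = 5.782 m/s².
Braking time = v/a = 9.8349 / 5.782 = 1.701 s.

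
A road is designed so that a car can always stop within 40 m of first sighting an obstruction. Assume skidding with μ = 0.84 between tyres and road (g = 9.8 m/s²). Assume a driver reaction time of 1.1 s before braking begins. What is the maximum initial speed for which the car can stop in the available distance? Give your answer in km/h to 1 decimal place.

a = μg = 0.84 × 9.8 = 8.232 m/s².
Stopping distance: v·t_r + v²/(2a) = 40 with t_r = 1.1 s and a = 8.232 m/s².
So v² + 18.110 v − 658.56 = 0.
Positive root: v = −a·t_r + √((a·t_r)² + 2a·d) = −9.055 + √(81.993 + 658.56) = 18.1581 m/s.
18.1581 m/s × 3.6 = 65.369 km/h.

Maximum speed ≈ 65.4 km/h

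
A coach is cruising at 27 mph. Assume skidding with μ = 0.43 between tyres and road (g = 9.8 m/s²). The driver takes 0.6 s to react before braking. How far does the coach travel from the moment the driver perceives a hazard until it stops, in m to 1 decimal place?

Total stopping distance ≈ 24.5 m

27 mph × 0.44704 = 12.0701 m/s.
a = μg = 0.43 × 9.8 = 4.214 m/s².
Reaction distance = v·t_r = 12.0701 × 0.6 = 7.242 m.
Braking distance = v²/(2a) = 12.0701² / (2 × 4.214) = 145.687 / 8.428 = 17.286 m.
Total = 7.242 + 17.286 = 24.528 m.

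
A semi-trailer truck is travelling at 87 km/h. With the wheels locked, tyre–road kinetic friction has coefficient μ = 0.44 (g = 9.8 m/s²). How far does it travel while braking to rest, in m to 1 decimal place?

87 km/h ÷ 3.6 = 24.1667 m/s.
a = μg = 0.44 × 9.8 = 4.312 m/s².
Braking distance = v²/(2a) = 24.1667² / (2 × 4.312) = 584.029 / 8.624 = 67.721 m.

Braking distance ≈ 67.7 m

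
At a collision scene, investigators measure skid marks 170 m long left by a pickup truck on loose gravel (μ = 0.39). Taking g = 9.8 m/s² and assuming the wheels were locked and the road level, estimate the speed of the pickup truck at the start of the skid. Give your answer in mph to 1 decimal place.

Deceleration a = μg = 0.39 × 9.8 = 3.822 m/s².
v = √(2a·d) = √(2 × 3.822 × 170) = √1299.480 = 36.0483 m/s.
= 36.0483 ÷ 0.44704 = 80.638 mph.

Initial speed ≈ 80.6 mph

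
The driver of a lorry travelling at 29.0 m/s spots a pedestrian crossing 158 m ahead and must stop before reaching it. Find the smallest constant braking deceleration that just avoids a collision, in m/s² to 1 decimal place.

Required deceleration ≈ 2.7 m/s²

v² = 2a·d ⇒ a = v²/(2d) = 29.0000² / (2 × 158.000) = 841.000 / 316.000 = 2.6614 m/s².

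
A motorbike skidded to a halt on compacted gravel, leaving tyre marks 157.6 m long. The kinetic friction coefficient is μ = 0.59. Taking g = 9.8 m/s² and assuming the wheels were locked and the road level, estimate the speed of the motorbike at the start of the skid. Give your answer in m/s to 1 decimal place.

Deceleration a = μg = 0.59 × 9.8 = 5.782 m/s².
v = √(2a·d) = √(2 × 5.782 × 157.6) = √1822.486 = 42.6906 m/s.

Initial speed ≈ 42.7 m/s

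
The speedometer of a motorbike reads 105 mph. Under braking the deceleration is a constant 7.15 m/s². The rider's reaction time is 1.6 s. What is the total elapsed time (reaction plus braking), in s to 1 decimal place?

105 mph × 0.44704 = 46.9392 m/s.
Braking time = v/a = 46.9392 / 7.150 = 6.565 s.
Total = 1.6 + 6.565 = 8.165 s.

Total time ≈ 8.2 s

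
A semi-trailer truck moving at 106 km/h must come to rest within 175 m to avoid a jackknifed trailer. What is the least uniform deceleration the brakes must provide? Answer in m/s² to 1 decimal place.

106 km/h ÷ 3.6 = 29.4444 m/s.
v² = 2a·d ⇒ a = v²/(2d) = 29.4444² / (2 × 175.000) = 866.973 / 350.000 = 2.4771 m/s².

Required deceleration ≈ 2.5 m/s²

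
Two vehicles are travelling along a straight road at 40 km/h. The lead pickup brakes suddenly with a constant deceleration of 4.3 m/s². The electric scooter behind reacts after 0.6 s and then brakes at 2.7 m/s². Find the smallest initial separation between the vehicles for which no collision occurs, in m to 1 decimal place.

Minimum gap ≈ 15.2 m

40 km/h ÷ 3.6 = 11.1111 m/s.
Leader travels v²/(2a_L) = 123.457 / 8.600 = 14.355 m before stopping.
Follower covers v·t_r = 11.1111 × 0.6 = 6.667 m while reacting, then v²/(2a_F) = 123.457 / 5.400 = 22.862 m while braking, for a total of 6.667 + 22.862 = 29.529 m.
Since a_F ≤ a_L and the follower starts braking later, the follower is never slower than the leader, so the closest approach is when both have stopped.
Minimum gap = 29.529 − 14.355 = 15.174 m.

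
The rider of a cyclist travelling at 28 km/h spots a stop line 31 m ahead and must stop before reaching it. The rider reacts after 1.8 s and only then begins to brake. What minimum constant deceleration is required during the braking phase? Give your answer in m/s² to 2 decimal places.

Required deceleration ≈ 1.78 m/s²

28 km/h ÷ 3.6 = 7.7778 m/s.
Distance covered during reaction = 7.7778 × 1.8 = 14.000 m.
Distance available for braking: 31 − 14.000 = 17.000 m.
v² = 2a·d ⇒ a = v²/(2d) = 7.7778² / (2 × 17.000) = 60.494 / 34.000 = 1.7792 m/s².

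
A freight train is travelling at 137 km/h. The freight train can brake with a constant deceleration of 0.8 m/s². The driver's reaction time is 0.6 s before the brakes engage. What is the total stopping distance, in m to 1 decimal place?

137 km/h ÷ 3.6 = 38.0556 m/s.
Reaction distance = v·t_r = 38.0556 × 0.6 = 22.833 m.
Braking distance = v²/(2a) = 38.0556² / (2 × 0.800) = 1448.229 / 1.600 = 905.143 m.
Total = 22.833 + 905.143 = 927.976 m.

Total stopping distance ≈ 928.0 m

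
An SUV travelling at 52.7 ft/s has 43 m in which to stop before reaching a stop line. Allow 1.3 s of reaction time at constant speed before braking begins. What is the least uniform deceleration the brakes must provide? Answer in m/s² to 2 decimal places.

Required deceleration ≈ 5.83 m/s²

52.7 ft/s × 0.3048 = 16.0630 m/s.
Distance covered during reaction = 16.0630 × 1.3 = 20.882 m.
Distance available for braking: 43 − 20.882 = 22.118 m.
v² = 2a·d ⇒ a = v²/(2d) = 16.0630² / (2 × 22.118) = 258.020 / 44.236 = 5.8328 m/s².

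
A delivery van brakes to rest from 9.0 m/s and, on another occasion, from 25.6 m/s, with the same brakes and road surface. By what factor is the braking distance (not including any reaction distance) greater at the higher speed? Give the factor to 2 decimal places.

Factor ≈ 8.09

Braking distance d = v²/(2a), so with a fixed, d ∝ v².
Factor = (25.6/9.0)² = 2.8444² = 8.0906.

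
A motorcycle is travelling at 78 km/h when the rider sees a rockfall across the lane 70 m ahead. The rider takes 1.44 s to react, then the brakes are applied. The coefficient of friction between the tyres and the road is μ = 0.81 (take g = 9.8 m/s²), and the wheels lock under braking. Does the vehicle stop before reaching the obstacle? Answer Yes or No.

78 km/h ÷ 3.6 = 21.6667 m/s.
a = μg = 0.81 × 9.8 = 7.938 m/s².
Reaction distance = 21.6667 × 1.44 = 31.200 m.
Braking distance = v²/(2a) = 469.446 / 15.876 = 29.570 m.
Total stopping distance = 31.200 + 29.570 = 60.770 m, vs 70 m available — it stops with 70 − 60.770 = 9.230 m to spare.

Yes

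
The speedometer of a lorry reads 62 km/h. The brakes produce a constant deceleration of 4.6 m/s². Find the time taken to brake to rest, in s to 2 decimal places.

62 km/h ÷ 3.6 = 17.2222 m/s.
Braking time = v/a = 17.2222 / 4.600 = 3.744 s.

Braking time ≈ 3.74 s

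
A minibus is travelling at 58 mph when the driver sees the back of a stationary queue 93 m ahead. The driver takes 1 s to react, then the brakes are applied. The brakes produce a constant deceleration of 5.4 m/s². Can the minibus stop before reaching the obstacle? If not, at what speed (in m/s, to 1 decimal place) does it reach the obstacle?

Yes — it stops about 4.8 m short of the obstacle, so it never reaches it

58 mph × 0.44704 = 25.9283 m/s.
Reaction distance = 25.9283 × 1 = 25.928 m.
Braking distance = v²/(2a) = 672.277 / 10.800 = 62.248 m.
Total stopping distance = 25.928 + 62.248 = 88.176 m, vs 93 m available — it stops with 93 − 88.176 = 4.824 m to spare.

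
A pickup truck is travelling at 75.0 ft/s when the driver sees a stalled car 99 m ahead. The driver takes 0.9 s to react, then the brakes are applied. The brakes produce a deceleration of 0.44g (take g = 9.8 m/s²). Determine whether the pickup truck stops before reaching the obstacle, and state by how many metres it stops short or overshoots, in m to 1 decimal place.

Yes — it stops 17.8 m short of the obstacle

75 ft/s × 0.3048 = 22.8600 m/s.
a = 0.44 × 9.8 = 4.312 m/s².
Reaction distance = 22.8600 × 0.9 = 20.574 m.
Braking distance = v²/(2a) = 522.580 / 8.624 = 60.596 m.
Total stopping distance = 20.574 + 60.596 = 81.170 m, vs 99 m available — it stops with 99 − 81.170 = 17.830 m to spare.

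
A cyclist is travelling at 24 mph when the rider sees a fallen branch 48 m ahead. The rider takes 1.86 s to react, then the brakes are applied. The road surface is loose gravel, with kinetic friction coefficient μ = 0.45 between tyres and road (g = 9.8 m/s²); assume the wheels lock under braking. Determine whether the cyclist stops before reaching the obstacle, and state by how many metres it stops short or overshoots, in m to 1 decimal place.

24 mph × 0.44704 = 10.7290 m/s.
a = μg = 0.45 × 9.8 = 4.410 m/s².
Reaction distance = 10.7290 × 1.86 = 19.956 m.
Braking distance = v²/(2a) = 115.111 / 8.820 = 13.051 m.
Total stopping distance = 19.956 + 13.051 = 33.007 m, vs 48 m available — it stops with 48 − 33.007 = 14.993 m to spare.

Yes — it stops 15.0 m short of the obstacle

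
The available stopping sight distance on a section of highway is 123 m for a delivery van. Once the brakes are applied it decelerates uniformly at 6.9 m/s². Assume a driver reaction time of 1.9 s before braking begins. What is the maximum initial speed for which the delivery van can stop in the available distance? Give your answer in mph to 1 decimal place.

Stopping distance: v·t_r + v²/(2a) = 123 with t_r = 1.9 s and a = 6.900 m/s².
So v² + 26.220 v − 1697.40 = 0.
Positive root: v = −a·t_r + √((a·t_r)² + 2a·d) = −13.110 + √(171.872 + 1697.40) = 30.1251 m/s.
30.1251 m/s ÷ 0.44704 = 67.388 mph.

Maximum speed ≈ 67.4 mph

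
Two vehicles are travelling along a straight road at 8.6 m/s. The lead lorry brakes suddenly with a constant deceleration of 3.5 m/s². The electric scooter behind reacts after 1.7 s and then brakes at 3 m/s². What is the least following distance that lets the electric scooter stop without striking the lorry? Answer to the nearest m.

Minimum gap ≈ 16 m

Leader travels v²/(2a_L) = 73.960 / 7.000 = 10.566 m before stopping.
Follower covers v·t_r = 8.6000 × 1.7 = 14.620 m while reacting, then v²/(2a_F) = 73.960 / 6.000 = 12.327 m while braking, for a total of 14.620 + 12.327 = 26.947 m.
Since a_F ≤ a_L and the follower starts braking later, the follower is never slower than the leader, so the closest approach is when both have stopped.
Minimum gap = 26.947 − 10.566 = 16.381 m.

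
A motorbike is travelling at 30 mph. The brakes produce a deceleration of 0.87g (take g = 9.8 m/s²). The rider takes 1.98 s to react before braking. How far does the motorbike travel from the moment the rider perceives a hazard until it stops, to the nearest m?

30 mph × 0.44704 = 13.4112 m/s.
a = 0.87 × 9.8 = 8.526 m/s².
Reaction distance = v·t_r = 13.4112 × 1.98 = 26.554 m.
Braking distance = v²/(2a) = 13.4112² / (2 × 8.526) = 179.860 / 17.052 = 10.548 m.
Total = 26.554 + 10.548 = 37.102 m.

Total stopping distance ≈ 37 m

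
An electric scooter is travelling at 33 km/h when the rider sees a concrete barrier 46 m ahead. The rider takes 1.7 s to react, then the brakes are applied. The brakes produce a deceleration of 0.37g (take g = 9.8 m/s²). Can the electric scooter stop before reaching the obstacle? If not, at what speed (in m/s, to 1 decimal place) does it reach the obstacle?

Yes — it stops about 18.8 m short of the obstacle, so it never reaches it

33 km/h ÷ 3.6 = 9.1667 m/s.
a = 0.37 × 9.8 = 3.626 m/s².
Reaction distance = 9.1667 × 1.7 = 15.583 m.
Braking distance = v²/(2a) = 84.028 / 7.252 = 11.587 m.
Total stopping distance = 15.583 + 11.587 = 27.170 m, vs 46 m available — it stops with 46 − 27.170 = 18.830 m to spare.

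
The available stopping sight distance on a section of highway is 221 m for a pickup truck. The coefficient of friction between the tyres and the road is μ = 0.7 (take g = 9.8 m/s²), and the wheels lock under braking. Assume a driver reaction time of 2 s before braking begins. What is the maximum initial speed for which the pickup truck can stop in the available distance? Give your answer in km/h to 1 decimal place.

Maximum speed ≈ 154.9 km/h

a = μg = 0.7 × 9.8 = 6.860 m/s².
Stopping distance: v·t_r + v²/(2a) = 221 with t_r = 2 s and a = 6.860 m/s².
So v² + 27.440 v − 3032.12 = 0.
Positive root: v = −a·t_r + √((a·t_r)² + 2a·d) = −13.720 + √(188.238 + 3032.12) = 43.0282 m/s.
43.0282 m/s × 3.6 = 154.902 km/h.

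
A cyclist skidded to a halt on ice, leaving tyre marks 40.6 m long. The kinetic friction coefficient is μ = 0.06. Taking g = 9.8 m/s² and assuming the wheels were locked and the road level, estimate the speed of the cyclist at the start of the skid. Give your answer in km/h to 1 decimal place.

Initial speed ≈ 24.9 km/h

Deceleration a = μg = 0.06 × 9.8 = 0.588 m/s².
v = √(2a·d) = √(2 × 0.588 × 40.6) = √47.746 = 6.9098 m/s.
= 6.9098 × 3.6 = 24.875 km/h.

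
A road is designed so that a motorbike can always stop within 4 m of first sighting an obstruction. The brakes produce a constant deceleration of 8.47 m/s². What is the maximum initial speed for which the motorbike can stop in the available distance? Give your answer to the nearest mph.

Maximum speed ≈ 18 mph

v²/(2a) = d ⇒ v = √(2 × 8.470 × 4) = √67.76 = 8.2316 m/s.
8.2316 m/s ÷ 0.44704 = 18.414 mph.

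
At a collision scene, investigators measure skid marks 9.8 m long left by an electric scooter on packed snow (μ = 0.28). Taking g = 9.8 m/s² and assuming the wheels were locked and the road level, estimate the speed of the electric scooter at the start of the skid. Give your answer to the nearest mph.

Deceleration a = μg = 0.28 × 9.8 = 2.744 m/s².
v = √(2a·d) = √(2 × 2.744 × 9.8) = √53.782 = 7.3336 m/s.
= 7.3336 ÷ 0.44704 = 16.405 mph.

Initial speed ≈ 16 mph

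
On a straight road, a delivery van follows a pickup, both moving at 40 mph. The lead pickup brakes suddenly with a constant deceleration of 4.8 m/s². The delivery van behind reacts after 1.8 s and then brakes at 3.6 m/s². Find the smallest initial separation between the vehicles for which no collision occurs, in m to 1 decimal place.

Minimum gap ≈ 43.3 m

40 mph × 0.44704 = 17.8816 m/s.
Leader travels v²/(2a_L) = 319.752 / 9.600 = 33.308 m before stopping.
Follower covers v·t_r = 17.8816 × 1.8 = 32.187 m while reacting, then v²/(2a_F) = 319.752 / 7.200 = 44.410 m while braking, for a total of 32.187 + 44.410 = 76.597 m.
Since a_F ≤ a_L and the follower starts braking later, the follower is never slower than the leader, so the closest approach is when both have stopped.
Minimum gap = 76.597 − 33.308 = 43.289 m.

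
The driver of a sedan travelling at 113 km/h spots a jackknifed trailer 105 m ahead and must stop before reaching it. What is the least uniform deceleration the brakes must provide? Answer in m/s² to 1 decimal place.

Required deceleration ≈ 4.7 m/s²

113 km/h ÷ 3.6 = 31.3889 m/s.
v² = 2a·d ⇒ a = v²/(2d) = 31.3889² / (2 × 105.000) = 985.263 / 210.000 = 4.6917 m/s².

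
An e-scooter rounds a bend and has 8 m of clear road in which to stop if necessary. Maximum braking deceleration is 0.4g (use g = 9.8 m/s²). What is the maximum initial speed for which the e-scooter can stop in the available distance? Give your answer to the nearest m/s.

Maximum speed ≈ 8 m/s

a = 0.4 × 9.8 = 3.920 m/s².
v²/(2a) = d ⇒ v = √(2 × 3.920 × 8) = √62.72 = 7.9196 m/s.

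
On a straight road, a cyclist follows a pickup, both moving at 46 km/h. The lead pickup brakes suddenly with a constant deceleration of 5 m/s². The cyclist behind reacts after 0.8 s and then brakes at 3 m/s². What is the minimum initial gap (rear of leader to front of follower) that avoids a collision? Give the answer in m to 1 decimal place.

Minimum gap ≈ 21.1 m

46 km/h ÷ 3.6 = 12.7778 m/s.
Leader travels v²/(2a_L) = 163.272 / 10.000 = 16.327 m before stopping.
Follower covers v·t_r = 12.7778 × 0.8 = 10.222 m while reacting, then v²/(2a_F) = 163.272 / 6.000 = 27.212 m while braking, for a total of 10.222 + 27.212 = 37.434 m.
Since a_F ≤ a_L and the follower starts braking later, the follower is never slower than the leader, so the closest approach is when both have stopped.
Minimum gap = 37.434 − 16.327 = 21.107 m.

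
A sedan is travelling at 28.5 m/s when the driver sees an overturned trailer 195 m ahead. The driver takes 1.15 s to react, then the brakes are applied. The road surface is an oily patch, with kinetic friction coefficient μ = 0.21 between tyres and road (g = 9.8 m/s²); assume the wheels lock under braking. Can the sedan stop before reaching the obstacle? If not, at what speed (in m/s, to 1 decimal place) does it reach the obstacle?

a = μg = 0.21 × 9.8 = 2.058 m/s².
Reaction distance = 28.5000 × 1.15 = 32.775 m.
Braking distance needed to stop: v²/(2a) = 812.250 / 4.116 = 197.340 m, so total needed = 32.775 + 197.340 = 230.115 m > 195 m — it cannot stop.
Distance remaining when braking begins: 195 − 32.775 = 162.225 m.
v² = v₀² − 2a·d = 812.250 − 2 × 2.058 × 162.225 = 144.532 m²/s².
v = √144.532 = 12.022 m/s.

No — it strikes the obstacle at 12.0 m/s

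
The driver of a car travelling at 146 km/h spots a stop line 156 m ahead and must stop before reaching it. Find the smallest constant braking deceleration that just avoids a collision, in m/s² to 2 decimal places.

146 km/h ÷ 3.6 = 40.5556 m/s.
v² = 2a·d ⇒ a = v²/(2d) = 40.5556² / (2 × 156.000) = 1644.757 / 312.000 = 5.2717 m/s².

Required deceleration ≈ 5.27 m/s²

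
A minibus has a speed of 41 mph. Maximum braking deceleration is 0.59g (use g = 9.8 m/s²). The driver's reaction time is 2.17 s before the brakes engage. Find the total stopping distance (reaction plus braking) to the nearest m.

Total stopping distance ≈ 69 m

41 mph × 0.44704 = 18.3286 m/s.
a = 0.59 × 9.8 = 5.782 m/s².
Reaction distance = v·t_r = 18.3286 × 2.17 = 39.773 m.
Braking distance = v²/(2a) = 18.3286² / (2 × 5.782) = 335.938 / 11.564 = 29.050 m.
Total = 39.773 + 29.050 = 68.823 m.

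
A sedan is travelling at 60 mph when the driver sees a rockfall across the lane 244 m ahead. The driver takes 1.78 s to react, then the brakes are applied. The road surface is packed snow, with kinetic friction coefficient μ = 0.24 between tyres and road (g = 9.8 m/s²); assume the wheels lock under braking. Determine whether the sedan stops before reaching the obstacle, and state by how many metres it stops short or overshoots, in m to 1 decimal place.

Yes — it stops 43.3 m short of the obstacle

60 mph × 0.44704 = 26.8224 m/s.
a = μg = 0.24 × 9.8 = 2.352 m/s².
Reaction distance = 26.8224 × 1.78 = 47.744 m.
Braking distance = v²/(2a) = 719.441 / 4.704 = 152.942 m.
Total stopping distance = 47.744 + 152.942 = 200.686 m, vs 244 m available — it stops with 244 − 200.686 = 43.314 m to spare.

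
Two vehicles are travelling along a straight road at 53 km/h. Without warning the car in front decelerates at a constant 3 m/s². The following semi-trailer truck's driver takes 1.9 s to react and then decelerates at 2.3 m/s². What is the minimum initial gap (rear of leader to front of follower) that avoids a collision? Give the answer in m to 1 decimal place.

Minimum gap ≈ 39.0 m

53 km/h ÷ 3.6 = 14.7222 m/s.
Leader travels v²/(2a_L) = 216.743 / 6.000 = 36.124 m before stopping.
Follower covers v·t_r = 14.7222 × 1.9 = 27.972 m while reacting, then v²/(2a_F) = 216.743 / 4.600 = 47.118 m while braking, for a total of 27.972 + 47.118 = 75.090 m.
Since a_F ≤ a_L and the follower starts braking later, the follower is never slower than the leader, so the closest approach is when both have stopped.
Minimum gap = 75.090 − 36.124 = 38.966 m.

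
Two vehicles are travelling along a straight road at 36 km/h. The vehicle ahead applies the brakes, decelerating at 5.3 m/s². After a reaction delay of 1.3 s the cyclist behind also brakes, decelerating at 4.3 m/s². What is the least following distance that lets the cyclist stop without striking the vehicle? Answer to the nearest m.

36 km/h ÷ 3.6 = 10.0000 m/s.
Leader travels v²/(2a_L) = 100.000 / 10.600 = 9.434 m before stopping.
Follower covers v·t_r = 10.0000 × 1.3 = 13.000 m while reacting, then v²/(2a_F) = 100.000 / 8.600 = 11.628 m while braking, for a total of 13.000 + 11.628 = 24.628 m.
Since a_F ≤ a_L and the follower starts braking later, the follower is never slower than the leader, so the closest approach is when both have stopped.
Minimum gap = 24.628 − 9.434 = 15.194 m.

Minimum gap ≈ 15 m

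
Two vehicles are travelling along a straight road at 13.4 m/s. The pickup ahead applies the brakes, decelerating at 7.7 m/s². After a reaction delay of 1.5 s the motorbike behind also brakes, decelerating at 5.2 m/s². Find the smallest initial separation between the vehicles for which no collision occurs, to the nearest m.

Minimum gap ≈ 26 m

Leader travels v²/(2a_L) = 179.560 / 15.400 = 11.660 m before stopping.
Follower covers v·t_r = 13.4000 × 1.5 = 20.100 m while reacting, then v²/(2a_F) = 179.560 / 10.400 = 17.265 m while braking, for a total of 20.100 + 17.265 = 37.365 m.
Since a_F ≤ a_L and the follower starts braking later, the follower is never slower than the leader, so the closest approach is when both have stopped.
Minimum gap = 37.365 − 11.660 = 25.705 m.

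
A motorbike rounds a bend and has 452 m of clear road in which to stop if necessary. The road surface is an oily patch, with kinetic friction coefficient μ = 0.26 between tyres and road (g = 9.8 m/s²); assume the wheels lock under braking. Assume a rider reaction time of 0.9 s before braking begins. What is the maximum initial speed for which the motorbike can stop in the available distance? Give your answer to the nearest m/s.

Maximum speed ≈ 46 m/s

a = μg = 0.26 × 9.8 = 2.548 m/s².
Stopping distance: v·t_r + v²/(2a) = 452 with t_r = 0.9 s and a = 2.548 m/s².
So v² + 4.586 v − 2303.39 = 0.
Positive root: v = −a·t_r + √((a·t_r)² + 2a·d) = −2.293 + √(5.258 + 2303.39) = 45.7554 m/s.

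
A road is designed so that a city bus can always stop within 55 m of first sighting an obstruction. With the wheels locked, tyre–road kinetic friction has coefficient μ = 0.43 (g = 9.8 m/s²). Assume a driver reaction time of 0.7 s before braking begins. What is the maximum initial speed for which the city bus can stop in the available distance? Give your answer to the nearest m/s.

a = μg = 0.43 × 9.8 = 4.214 m/s².
Stopping distance: v·t_r + v²/(2a) = 55 with t_r = 0.7 s and a = 4.214 m/s².
So v² + 5.900 v − 463.54 = 0.
Positive root: v = −a·t_r + √((a·t_r)² + 2a·d) = −2.950 + √(8.703 + 463.54) = 18.7812 m/s.

Maximum speed ≈ 19 m/s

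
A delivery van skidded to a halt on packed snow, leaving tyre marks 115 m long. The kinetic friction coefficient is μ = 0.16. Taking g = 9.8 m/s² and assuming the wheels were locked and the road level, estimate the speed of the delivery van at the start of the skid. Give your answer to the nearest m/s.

Deceleration a = μg = 0.16 × 9.8 = 1.568 m/s².
v = √(2a·d) = √(2 × 1.568 × 115) = √360.640 = 18.9905 m/s.

Initial speed ≈ 19 m/s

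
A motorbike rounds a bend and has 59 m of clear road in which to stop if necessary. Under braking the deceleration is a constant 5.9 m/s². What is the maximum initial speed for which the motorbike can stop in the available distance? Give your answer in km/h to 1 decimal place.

Maximum speed ≈ 95.0 km/h

v²/(2a) = d ⇒ v = √(2 × 5.900 × 59) = √696.20 = 26.3856 m/s.
26.3856 m/s × 3.6 = 94.988 km/h.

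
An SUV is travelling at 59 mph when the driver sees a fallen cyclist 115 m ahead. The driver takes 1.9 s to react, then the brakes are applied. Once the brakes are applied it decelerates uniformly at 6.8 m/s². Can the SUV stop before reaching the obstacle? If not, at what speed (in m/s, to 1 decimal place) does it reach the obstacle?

59 mph × 0.44704 = 26.3754 m/s.
Reaction distance = 26.3754 × 1.9 = 50.113 m.
Braking distance = v²/(2a) = 695.662 / 13.600 = 51.152 m.
Total stopping distance = 50.113 + 51.152 = 101.265 m, vs 115 m available — it stops with 115 − 101.265 = 13.735 m to spare.

Yes — it stops about 13.7 m short of the obstacle, so it never reaches it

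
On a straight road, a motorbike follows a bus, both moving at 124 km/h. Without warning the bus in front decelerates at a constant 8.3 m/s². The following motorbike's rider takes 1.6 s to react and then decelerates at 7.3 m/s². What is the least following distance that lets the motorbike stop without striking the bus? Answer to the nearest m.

Minimum gap ≈ 65 m

124 km/h ÷ 3.6 = 34.4444 m/s.
Leader travels v²/(2a_L) = 1186.417 / 16.600 = 71.471 m before stopping.
Follower covers v·t_r = 34.4444 × 1.6 = 55.111 m while reacting, then v²/(2a_F) = 1186.417 / 14.600 = 81.261 m while braking, for a total of 55.111 + 81.261 = 136.372 m.
Since a_F ≤ a_L and the follower starts braking later, the follower is never slower than the leader, so the closest approach is when both have stopped.
Minimum gap = 136.372 − 71.471 = 64.901 m.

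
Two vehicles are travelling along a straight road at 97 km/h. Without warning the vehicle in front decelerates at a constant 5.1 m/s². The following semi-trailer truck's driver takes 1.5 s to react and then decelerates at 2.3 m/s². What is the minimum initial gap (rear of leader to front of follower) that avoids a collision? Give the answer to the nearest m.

97 km/h ÷ 3.6 = 26.9444 m/s.
Leader travels v²/(2a_L) = 726.001 / 10.200 = 71.177 m before stopping.
Follower covers v·t_r = 26.9444 × 1.5 = 40.417 m while reacting, then v²/(2a_F) = 726.001 / 4.600 = 157.826 m while braking, for a total of 40.417 + 157.826 = 198.243 m.
Since a_F ≤ a_L and the follower starts braking later, the follower is never slower than the leader, so the closest approach is when both have stopped.
Minimum gap = 198.243 − 71.177 = 127.066 m.

Minimum gap ≈ 127 m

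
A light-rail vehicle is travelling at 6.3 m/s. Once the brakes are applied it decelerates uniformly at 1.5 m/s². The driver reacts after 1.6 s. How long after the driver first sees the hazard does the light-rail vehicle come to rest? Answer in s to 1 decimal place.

Braking time = v/a = 6.3000 / 1.500 = 4.200 s.
Total = 1.6 + 4.200 = 5.800 s.

Total time ≈ 5.8 s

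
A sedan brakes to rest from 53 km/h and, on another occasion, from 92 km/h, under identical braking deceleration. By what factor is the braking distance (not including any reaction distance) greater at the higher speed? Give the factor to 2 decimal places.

Braking distance d = v²/(2a), so with a fixed, d ∝ v².
Factor = (92/53)² = 1.7358² = 3.0130.

Factor ≈ 3.01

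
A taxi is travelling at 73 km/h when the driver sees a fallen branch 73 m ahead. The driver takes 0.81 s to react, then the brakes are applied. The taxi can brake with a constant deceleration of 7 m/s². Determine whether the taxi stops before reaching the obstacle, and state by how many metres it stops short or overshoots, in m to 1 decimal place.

Yes — it stops 27.2 m short of the obstacle

73 km/h ÷ 3.6 = 20.2778 m/s.
Reaction distance = 20.2778 × 0.81 = 16.425 m.
Braking distance = v²/(2a) = 411.189 / 14.000 = 29.371 m.
Total stopping distance = 16.425 + 29.371 = 45.796 m, vs 73 m available — it stops with 73 − 45.796 = 27.204 m to spare.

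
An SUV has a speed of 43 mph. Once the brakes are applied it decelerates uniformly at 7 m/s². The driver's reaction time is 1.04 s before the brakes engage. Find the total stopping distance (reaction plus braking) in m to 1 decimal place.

43 mph × 0.44704 = 19.2227 m/s.
Reaction distance = v·t_r = 19.2227 × 1.04 = 19.992 m.
Braking distance = v²/(2a) = 19.2227² / (2 × 7.000) = 369.512 / 14.000 = 26.394 m.
Total = 19.992 + 26.394 = 46.386 m.

Total stopping distance ≈ 46.4 m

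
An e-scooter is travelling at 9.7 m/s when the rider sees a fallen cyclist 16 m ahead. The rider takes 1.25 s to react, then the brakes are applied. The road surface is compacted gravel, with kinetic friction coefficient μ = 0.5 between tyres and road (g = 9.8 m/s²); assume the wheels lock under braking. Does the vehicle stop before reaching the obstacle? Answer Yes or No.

No

a = μg = 0.5 × 9.8 = 4.900 m/s².
Reaction distance = 9.7000 × 1.25 = 12.125 m.
Braking distance = v²/(2a) = 94.090 / 9.800 = 9.601 m.
Total stopping distance = 12.125 + 9.601 = 21.726 m, vs 16 m available — it cannot stop in time and overshoots by 21.726 − 16 = 5.726 m.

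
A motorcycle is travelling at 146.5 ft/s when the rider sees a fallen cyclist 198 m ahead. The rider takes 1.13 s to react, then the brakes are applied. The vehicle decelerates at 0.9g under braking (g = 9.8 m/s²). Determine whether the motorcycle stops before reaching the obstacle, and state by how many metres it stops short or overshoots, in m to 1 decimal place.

Yes — it stops 34.5 m short of the obstacle

146.5 ft/s × 0.3048 = 44.6532 m/s.
a = 0.9 × 9.8 = 8.820 m/s².
Reaction distance = 44.6532 × 1.13 = 50.458 m.
Braking distance = v²/(2a) = 1993.908 / 17.640 = 113.033 m.
Total stopping distance = 50.458 + 113.033 = 163.491 m, vs 198 m available — it stops with 198 − 163.491 = 34.509 m to spare.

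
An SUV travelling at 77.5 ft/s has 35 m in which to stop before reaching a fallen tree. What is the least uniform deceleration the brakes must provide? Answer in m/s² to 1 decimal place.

Required deceleration ≈ 8.0 m/s²

77.5 ft/s × 0.3048 = 23.6220 m/s.
v² = 2a·d ⇒ a = v²/(2d) = 23.6220² / (2 × 35.000) = 557.999 / 70.000 = 7.9714 m/s².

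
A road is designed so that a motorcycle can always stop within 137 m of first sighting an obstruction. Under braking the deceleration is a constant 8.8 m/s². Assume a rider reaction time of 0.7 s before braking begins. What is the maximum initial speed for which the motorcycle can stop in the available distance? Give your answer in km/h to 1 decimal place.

Maximum speed ≈ 156.0 km/h

Stopping distance: v·t_r + v²/(2a) = 137 with t_r = 0.7 s and a = 8.800 m/s².
So v² + 12.320 v − 2411.20 = 0.
Positive root: v = −a·t_r + √((a·t_r)² + 2a·d) = −6.160 + √(37.946 + 2411.20) = 43.3288 m/s.
43.3288 m/s × 3.6 = 155.984 km/h.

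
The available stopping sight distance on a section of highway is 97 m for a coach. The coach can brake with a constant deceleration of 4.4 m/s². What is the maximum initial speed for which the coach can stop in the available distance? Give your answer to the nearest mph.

v²/(2a) = d ⇒ v = √(2 × 4.400 × 97) = √853.60 = 29.2164 m/s.
29.2164 m/s ÷ 0.44704 = 65.355 mph.

Maximum speed ≈ 65 mph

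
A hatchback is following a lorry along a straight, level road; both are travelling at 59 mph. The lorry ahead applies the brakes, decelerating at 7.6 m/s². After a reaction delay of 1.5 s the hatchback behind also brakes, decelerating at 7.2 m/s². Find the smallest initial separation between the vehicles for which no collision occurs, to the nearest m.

Minimum gap ≈ 42 m

59 mph × 0.44704 = 26.3754 m/s.
Leader travels v²/(2a_L) = 695.662 / 15.200 = 45.767 m before stopping.
Follower covers v·t_r = 26.3754 × 1.5 = 39.563 m while reacting, then v²/(2a_F) = 695.662 / 14.400 = 48.310 m while braking, for a total of 39.563 + 48.310 = 87.873 m.
Since a_F ≤ a_L and the follower starts braking later, the follower is never slower than the leader, so the closest approach is when both have stopped.
Minimum gap = 87.873 − 45.767 = 42.106 m.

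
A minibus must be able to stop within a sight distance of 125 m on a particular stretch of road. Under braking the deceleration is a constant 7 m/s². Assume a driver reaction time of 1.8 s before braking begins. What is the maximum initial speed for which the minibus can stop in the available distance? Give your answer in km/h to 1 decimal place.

Maximum speed ≈ 111.9 km/h

Stopping distance: v·t_r + v²/(2a) = 125 with t_r = 1.8 s and a = 7.000 m/s².
So v² + 25.200 v − 1750.00 = 0.
Positive root: v = −a·t_r + √((a·t_r)² + 2a·d) = −12.600 + √(158.760 + 1750.00) = 31.0894 m/s.
31.0894 m/s × 3.6 = 111.922 km/h.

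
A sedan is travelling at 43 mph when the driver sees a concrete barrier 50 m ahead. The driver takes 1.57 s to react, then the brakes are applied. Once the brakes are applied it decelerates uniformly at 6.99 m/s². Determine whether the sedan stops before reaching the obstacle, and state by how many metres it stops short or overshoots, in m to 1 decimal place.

No — it overshoots by 6.6 m

43 mph × 0.44704 = 19.2227 m/s.
Reaction distance = 19.2227 × 1.57 = 30.180 m.
Braking distance = v²/(2a) = 369.512 / 13.980 = 26.431 m.
Total stopping distance = 30.180 + 26.431 = 56.611 m, vs 50 m available — it cannot stop in time and overshoots by 56.611 − 50 = 6.611 m.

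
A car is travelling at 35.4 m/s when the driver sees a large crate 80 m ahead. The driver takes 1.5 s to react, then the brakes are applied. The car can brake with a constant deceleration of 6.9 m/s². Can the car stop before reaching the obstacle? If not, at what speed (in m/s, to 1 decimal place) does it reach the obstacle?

No — it strikes the obstacle at 29.7 m/s

Reaction distance = 35.4000 × 1.5 = 53.100 m.
Braking distance needed to stop: v²/(2a) = 1253.160 / 13.800 = 90.809 m, so total needed = 53.100 + 90.809 = 143.909 m > 80 m — it cannot stop.
Distance remaining when braking begins: 80 − 53.100 = 26.900 m.
v² = v₀² − 2a·d = 1253.160 − 2 × 6.900 × 26.900 = 881.940 m²/s².
v = √881.940 = 29.697 m/s.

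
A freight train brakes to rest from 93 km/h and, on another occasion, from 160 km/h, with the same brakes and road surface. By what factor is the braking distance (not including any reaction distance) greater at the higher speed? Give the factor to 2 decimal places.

Braking distance d = v²/(2a), so with a fixed, d ∝ v².
Factor = (160/93)² = 1.7204² = 2.9598.

Factor ≈ 2.96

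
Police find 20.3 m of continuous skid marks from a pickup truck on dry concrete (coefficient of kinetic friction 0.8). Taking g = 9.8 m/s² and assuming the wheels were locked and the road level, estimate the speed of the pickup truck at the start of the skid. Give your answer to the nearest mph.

Deceleration a = μg = 0.8 × 9.8 = 7.840 m/s².
v = √(2a·d) = √(2 × 7.840 × 20.3) = √318.304 = 17.8411 m/s.
= 17.8411 ÷ 0.44704 = 39.909 mph.

Initial speed ≈ 40 mph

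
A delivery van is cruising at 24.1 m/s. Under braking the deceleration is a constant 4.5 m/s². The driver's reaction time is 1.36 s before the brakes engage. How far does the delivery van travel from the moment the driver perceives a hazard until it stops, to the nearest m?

Total stopping distance ≈ 97 m

Reaction distance = v·t_r = 24.1000 × 1.36 = 32.776 m.
Braking distance = v²/(2a) = 24.1000² / (2 × 4.500) = 580.810 / 9.000 = 64.534 m.
Total = 32.776 + 64.534 = 97.310 m.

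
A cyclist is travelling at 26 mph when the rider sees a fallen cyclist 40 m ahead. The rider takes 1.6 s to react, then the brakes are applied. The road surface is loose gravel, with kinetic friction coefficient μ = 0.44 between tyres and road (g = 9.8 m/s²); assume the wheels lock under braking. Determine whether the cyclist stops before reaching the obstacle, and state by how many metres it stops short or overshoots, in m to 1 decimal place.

26 mph × 0.44704 = 11.6230 m/s.
a = μg = 0.44 × 9.8 = 4.312 m/s².
Reaction distance = 11.6230 × 1.6 = 18.597 m.
Braking distance = v²/(2a) = 135.094 / 8.624 = 15.665 m.
Total stopping distance = 18.597 + 15.665 = 34.262 m, vs 40 m available — it stops with 40 − 34.262 = 5.738 m to spare.

Yes — it stops 5.7 m short of the obstacle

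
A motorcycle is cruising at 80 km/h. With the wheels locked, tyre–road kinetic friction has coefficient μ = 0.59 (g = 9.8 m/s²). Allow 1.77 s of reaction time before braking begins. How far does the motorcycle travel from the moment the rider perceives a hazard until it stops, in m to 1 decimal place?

Total stopping distance ≈ 82.0 m

80 km/h ÷ 3.6 = 22.2222 m/s.
a = μg = 0.59 × 9.8 = 5.782 m/s².
Reaction distance = v·t_r = 22.2222 × 1.77 = 39.333 m.
Braking distance = v²/(2a) = 22.2222² / (2 × 5.782) = 493.826 / 11.564 = 42.704 m.
Total = 39.333 + 42.704 = 82.037 m.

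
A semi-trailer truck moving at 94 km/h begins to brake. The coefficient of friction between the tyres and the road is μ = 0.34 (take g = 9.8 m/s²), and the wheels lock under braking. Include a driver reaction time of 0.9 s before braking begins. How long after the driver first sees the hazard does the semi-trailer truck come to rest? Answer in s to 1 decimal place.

Total time ≈ 8.7 s

94 km/h ÷ 3.6 = 26.1111 m/s.
a = μg = 0.34 × 9.8 = 3.332 m/s².
Braking time = v/a = 26.1111 / 3.332 = 7.836 s.
Total = 0.9 + 7.836 = 8.736 s.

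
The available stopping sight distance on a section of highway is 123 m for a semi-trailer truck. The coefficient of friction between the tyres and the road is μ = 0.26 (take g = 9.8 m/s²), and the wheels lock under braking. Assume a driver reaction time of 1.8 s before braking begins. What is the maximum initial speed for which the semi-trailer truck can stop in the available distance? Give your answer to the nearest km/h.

a = μg = 0.26 × 9.8 = 2.548 m/s².
Stopping distance: v·t_r + v²/(2a) = 123 with t_r = 1.8 s and a = 2.548 m/s².
So v² + 9.173 v − 626.81 = 0.
Positive root: v = −a·t_r + √((a·t_r)² + 2a·d) = −4.586 + √(21.031 + 626.81) = 20.8667 m/s.
20.8667 m/s × 3.6 = 75.120 km/h.

Maximum speed ≈ 75 km/h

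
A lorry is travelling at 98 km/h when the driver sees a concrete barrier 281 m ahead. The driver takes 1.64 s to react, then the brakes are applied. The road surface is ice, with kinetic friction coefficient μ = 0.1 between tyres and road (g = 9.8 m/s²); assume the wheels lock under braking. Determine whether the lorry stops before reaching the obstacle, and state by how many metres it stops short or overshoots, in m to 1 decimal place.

No — it overshoots by 141.7 m

98 km/h ÷ 3.6 = 27.2222 m/s.
a = μg = 0.1 × 9.8 = 0.980 m/s².
Reaction distance = 27.2222 × 1.64 = 44.644 m.
Braking distance = v²/(2a) = 741.048 / 1.960 = 378.086 m.
Total stopping distance = 44.644 + 378.086 = 422.730 m, vs 281 m available — it cannot stop in time and overshoots by 422.730 − 281 = 141.730 m.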